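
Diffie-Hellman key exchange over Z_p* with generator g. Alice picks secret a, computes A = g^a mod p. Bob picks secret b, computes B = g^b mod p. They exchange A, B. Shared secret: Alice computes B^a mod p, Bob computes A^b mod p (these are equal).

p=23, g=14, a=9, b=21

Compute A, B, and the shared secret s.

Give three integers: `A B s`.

Answer: 21 5 11

Derivation:
A = 14^9 mod 23  (bits of 9 = 1001)
  bit 0 = 1: r = r^2 * 14 mod 23 = 1^2 * 14 = 1*14 = 14
  bit 1 = 0: r = r^2 mod 23 = 14^2 = 12
  bit 2 = 0: r = r^2 mod 23 = 12^2 = 6
  bit 3 = 1: r = r^2 * 14 mod 23 = 6^2 * 14 = 13*14 = 21
  -> A = 21
B = 14^21 mod 23  (bits of 21 = 10101)
  bit 0 = 1: r = r^2 * 14 mod 23 = 1^2 * 14 = 1*14 = 14
  bit 1 = 0: r = r^2 mod 23 = 14^2 = 12
  bit 2 = 1: r = r^2 * 14 mod 23 = 12^2 * 14 = 6*14 = 15
  bit 3 = 0: r = r^2 mod 23 = 15^2 = 18
  bit 4 = 1: r = r^2 * 14 mod 23 = 18^2 * 14 = 2*14 = 5
  -> B = 5
s = B^a = 5^9 mod 23  (bits of 9 = 1001)
  bit 0 = 1: r = r^2 * 5 mod 23 = 1^2 * 5 = 1*5 = 5
  bit 1 = 0: r = r^2 mod 23 = 5^2 = 2
  bit 2 = 0: r = r^2 mod 23 = 2^2 = 4
  bit 3 = 1: r = r^2 * 5 mod 23 = 4^2 * 5 = 16*5 = 11
  -> s = B^a = 11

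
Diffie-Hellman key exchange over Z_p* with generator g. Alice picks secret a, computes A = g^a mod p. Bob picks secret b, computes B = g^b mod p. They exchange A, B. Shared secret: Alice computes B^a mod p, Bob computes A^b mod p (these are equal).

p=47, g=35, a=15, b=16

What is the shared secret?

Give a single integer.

A = 35^15 mod 47  (bits of 15 = 1111)
  bit 0 = 1: r = r^2 * 35 mod 47 = 1^2 * 35 = 1*35 = 35
  bit 1 = 1: r = r^2 * 35 mod 47 = 35^2 * 35 = 3*35 = 11
  bit 2 = 1: r = r^2 * 35 mod 47 = 11^2 * 35 = 27*35 = 5
  bit 3 = 1: r = r^2 * 35 mod 47 = 5^2 * 35 = 25*35 = 29
  -> A = 29
B = 35^16 mod 47  (bits of 16 = 10000)
  bit 0 = 1: r = r^2 * 35 mod 47 = 1^2 * 35 = 1*35 = 35
  bit 1 = 0: r = r^2 mod 47 = 35^2 = 3
  bit 2 = 0: r = r^2 mod 47 = 3^2 = 9
  bit 3 = 0: r = r^2 mod 47 = 9^2 = 34
  bit 4 = 0: r = r^2 mod 47 = 34^2 = 28
  -> B = 28
s = B^a = 28^15 mod 47  (bits of 15 = 1111)
  bit 0 = 1: r = r^2 * 28 mod 47 = 1^2 * 28 = 1*28 = 28
  bit 1 = 1: r = r^2 * 28 mod 47 = 28^2 * 28 = 32*28 = 3
  bit 2 = 1: r = r^2 * 28 mod 47 = 3^2 * 28 = 9*28 = 17
  bit 3 = 1: r = r^2 * 28 mod 47 = 17^2 * 28 = 7*28 = 8
  -> s = B^a = 8

Answer: 8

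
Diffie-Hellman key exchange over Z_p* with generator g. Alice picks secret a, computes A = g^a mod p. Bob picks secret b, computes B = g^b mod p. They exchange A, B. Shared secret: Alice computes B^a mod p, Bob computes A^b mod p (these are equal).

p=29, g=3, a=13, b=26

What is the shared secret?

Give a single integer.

Answer: 9

Derivation:
A = 3^13 mod 29  (bits of 13 = 1101)
  bit 0 = 1: r = r^2 * 3 mod 29 = 1^2 * 3 = 1*3 = 3
  bit 1 = 1: r = r^2 * 3 mod 29 = 3^2 * 3 = 9*3 = 27
  bit 2 = 0: r = r^2 mod 29 = 27^2 = 4
  bit 3 = 1: r = r^2 * 3 mod 29 = 4^2 * 3 = 16*3 = 19
  -> A = 19
B = 3^26 mod 29  (bits of 26 = 11010)
  bit 0 = 1: r = r^2 * 3 mod 29 = 1^2 * 3 = 1*3 = 3
  bit 1 = 1: r = r^2 * 3 mod 29 = 3^2 * 3 = 9*3 = 27
  bit 2 = 0: r = r^2 mod 29 = 27^2 = 4
  bit 3 = 1: r = r^2 * 3 mod 29 = 4^2 * 3 = 16*3 = 19
  bit 4 = 0: r = r^2 mod 29 = 19^2 = 13
  -> B = 13
s = B^a = 13^13 mod 29  (bits of 13 = 1101)
  bit 0 = 1: r = r^2 * 13 mod 29 = 1^2 * 13 = 1*13 = 13
  bit 1 = 1: r = r^2 * 13 mod 29 = 13^2 * 13 = 24*13 = 22
  bit 2 = 0: r = r^2 mod 29 = 22^2 = 20
  bit 3 = 1: r = r^2 * 13 mod 29 = 20^2 * 13 = 23*13 = 9
  -> s = B^a = 9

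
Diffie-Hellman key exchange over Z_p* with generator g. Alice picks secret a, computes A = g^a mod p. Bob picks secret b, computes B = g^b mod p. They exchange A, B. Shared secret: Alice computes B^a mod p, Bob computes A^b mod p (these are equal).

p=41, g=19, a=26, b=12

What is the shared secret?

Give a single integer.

A = 19^26 mod 41  (bits of 26 = 11010)
  bit 0 = 1: r = r^2 * 19 mod 41 = 1^2 * 19 = 1*19 = 19
  bit 1 = 1: r = r^2 * 19 mod 41 = 19^2 * 19 = 33*19 = 12
  bit 2 = 0: r = r^2 mod 41 = 12^2 = 21
  bit 3 = 1: r = r^2 * 19 mod 41 = 21^2 * 19 = 31*19 = 15
  bit 4 = 0: r = r^2 mod 41 = 15^2 = 20
  -> A = 20
B = 19^12 mod 41  (bits of 12 = 1100)
  bit 0 = 1: r = r^2 * 19 mod 41 = 1^2 * 19 = 1*19 = 19
  bit 1 = 1: r = r^2 * 19 mod 41 = 19^2 * 19 = 33*19 = 12
  bit 2 = 0: r = r^2 mod 41 = 12^2 = 21
  bit 3 = 0: r = r^2 mod 41 = 21^2 = 31
  -> B = 31
s = B^a = 31^26 mod 41  (bits of 26 = 11010)
  bit 0 = 1: r = r^2 * 31 mod 41 = 1^2 * 31 = 1*31 = 31
  bit 1 = 1: r = r^2 * 31 mod 41 = 31^2 * 31 = 18*31 = 25
  bit 2 = 0: r = r^2 mod 41 = 25^2 = 10
  bit 3 = 1: r = r^2 * 31 mod 41 = 10^2 * 31 = 18*31 = 25
  bit 4 = 0: r = r^2 mod 41 = 25^2 = 10
  -> s = B^a = 10

Answer: 10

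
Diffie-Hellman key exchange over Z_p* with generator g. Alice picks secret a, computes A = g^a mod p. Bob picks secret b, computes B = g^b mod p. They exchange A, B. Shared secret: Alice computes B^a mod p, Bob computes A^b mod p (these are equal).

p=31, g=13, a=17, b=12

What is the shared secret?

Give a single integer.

Answer: 2

Derivation:
A = 13^17 mod 31  (bits of 17 = 10001)
  bit 0 = 1: r = r^2 * 13 mod 31 = 1^2 * 13 = 1*13 = 13
  bit 1 = 0: r = r^2 mod 31 = 13^2 = 14
  bit 2 = 0: r = r^2 mod 31 = 14^2 = 10
  bit 3 = 0: r = r^2 mod 31 = 10^2 = 7
  bit 4 = 1: r = r^2 * 13 mod 31 = 7^2 * 13 = 18*13 = 17
  -> A = 17
B = 13^12 mod 31  (bits of 12 = 1100)
  bit 0 = 1: r = r^2 * 13 mod 31 = 1^2 * 13 = 1*13 = 13
  bit 1 = 1: r = r^2 * 13 mod 31 = 13^2 * 13 = 14*13 = 27
  bit 2 = 0: r = r^2 mod 31 = 27^2 = 16
  bit 3 = 0: r = r^2 mod 31 = 16^2 = 8
  -> B = 8
s = B^a = 8^17 mod 31  (bits of 17 = 10001)
  bit 0 = 1: r = r^2 * 8 mod 31 = 1^2 * 8 = 1*8 = 8
  bit 1 = 0: r = r^2 mod 31 = 8^2 = 2
  bit 2 = 0: r = r^2 mod 31 = 2^2 = 4
  bit 3 = 0: r = r^2 mod 31 = 4^2 = 16
  bit 4 = 1: r = r^2 * 8 mod 31 = 16^2 * 8 = 8*8 = 2
  -> s = B^a = 2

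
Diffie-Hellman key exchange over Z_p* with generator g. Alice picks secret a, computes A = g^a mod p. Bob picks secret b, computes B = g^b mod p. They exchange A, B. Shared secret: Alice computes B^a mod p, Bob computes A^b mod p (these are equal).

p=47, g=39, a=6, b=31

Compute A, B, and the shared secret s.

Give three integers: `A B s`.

A = 39^6 mod 47  (bits of 6 = 110)
  bit 0 = 1: r = r^2 * 39 mod 47 = 1^2 * 39 = 1*39 = 39
  bit 1 = 1: r = r^2 * 39 mod 47 = 39^2 * 39 = 17*39 = 5
  bit 2 = 0: r = r^2 mod 47 = 5^2 = 25
  -> A = 25
B = 39^31 mod 47  (bits of 31 = 11111)
  bit 0 = 1: r = r^2 * 39 mod 47 = 1^2 * 39 = 1*39 = 39
  bit 1 = 1: r = r^2 * 39 mod 47 = 39^2 * 39 = 17*39 = 5
  bit 2 = 1: r = r^2 * 39 mod 47 = 5^2 * 39 = 25*39 = 35
  bit 3 = 1: r = r^2 * 39 mod 47 = 35^2 * 39 = 3*39 = 23
  bit 4 = 1: r = r^2 * 39 mod 47 = 23^2 * 39 = 12*39 = 45
  -> B = 45
s = B^a = 45^6 mod 47  (bits of 6 = 110)
  bit 0 = 1: r = r^2 * 45 mod 47 = 1^2 * 45 = 1*45 = 45
  bit 1 = 1: r = r^2 * 45 mod 47 = 45^2 * 45 = 4*45 = 39
  bit 2 = 0: r = r^2 mod 47 = 39^2 = 17
  -> s = B^a = 17

Answer: 25 45 17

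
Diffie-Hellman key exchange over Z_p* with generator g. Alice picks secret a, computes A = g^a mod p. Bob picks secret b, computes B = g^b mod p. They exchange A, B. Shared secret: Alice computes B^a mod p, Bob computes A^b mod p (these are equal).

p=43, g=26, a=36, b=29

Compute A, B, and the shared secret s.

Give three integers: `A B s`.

A = 26^36 mod 43  (bits of 36 = 100100)
  bit 0 = 1: r = r^2 * 26 mod 43 = 1^2 * 26 = 1*26 = 26
  bit 1 = 0: r = r^2 mod 43 = 26^2 = 31
  bit 2 = 0: r = r^2 mod 43 = 31^2 = 15
  bit 3 = 1: r = r^2 * 26 mod 43 = 15^2 * 26 = 10*26 = 2
  bit 4 = 0: r = r^2 mod 43 = 2^2 = 4
  bit 5 = 0: r = r^2 mod 43 = 4^2 = 16
  -> A = 16
B = 26^29 mod 43  (bits of 29 = 11101)
  bit 0 = 1: r = r^2 * 26 mod 43 = 1^2 * 26 = 1*26 = 26
  bit 1 = 1: r = r^2 * 26 mod 43 = 26^2 * 26 = 31*26 = 32
  bit 2 = 1: r = r^2 * 26 mod 43 = 32^2 * 26 = 35*26 = 7
  bit 3 = 0: r = r^2 mod 43 = 7^2 = 6
  bit 4 = 1: r = r^2 * 26 mod 43 = 6^2 * 26 = 36*26 = 33
  -> B = 33
s = B^a = 33^36 mod 43  (bits of 36 = 100100)
  bit 0 = 1: r = r^2 * 33 mod 43 = 1^2 * 33 = 1*33 = 33
  bit 1 = 0: r = r^2 mod 43 = 33^2 = 14
  bit 2 = 0: r = r^2 mod 43 = 14^2 = 24
  bit 3 = 1: r = r^2 * 33 mod 43 = 24^2 * 33 = 17*33 = 2
  bit 4 = 0: r = r^2 mod 43 = 2^2 = 4
  bit 5 = 0: r = r^2 mod 43 = 4^2 = 16
  -> s = B^a = 16

Answer: 16 33 16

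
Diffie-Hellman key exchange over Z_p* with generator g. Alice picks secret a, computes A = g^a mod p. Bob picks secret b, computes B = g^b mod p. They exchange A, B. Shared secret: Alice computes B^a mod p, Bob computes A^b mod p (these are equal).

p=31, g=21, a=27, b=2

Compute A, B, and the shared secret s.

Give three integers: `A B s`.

Answer: 27 7 16

Derivation:
A = 21^27 mod 31  (bits of 27 = 11011)
  bit 0 = 1: r = r^2 * 21 mod 31 = 1^2 * 21 = 1*21 = 21
  bit 1 = 1: r = r^2 * 21 mod 31 = 21^2 * 21 = 7*21 = 23
  bit 2 = 0: r = r^2 mod 31 = 23^2 = 2
  bit 3 = 1: r = r^2 * 21 mod 31 = 2^2 * 21 = 4*21 = 22
  bit 4 = 1: r = r^2 * 21 mod 31 = 22^2 * 21 = 19*21 = 27
  -> A = 27
B = 21^2 mod 31  (bits of 2 = 10)
  bit 0 = 1: r = r^2 * 21 mod 31 = 1^2 * 21 = 1*21 = 21
  bit 1 = 0: r = r^2 mod 31 = 21^2 = 7
  -> B = 7
s = B^a = 7^27 mod 31  (bits of 27 = 11011)
  bit 0 = 1: r = r^2 * 7 mod 31 = 1^2 * 7 = 1*7 = 7
  bit 1 = 1: r = r^2 * 7 mod 31 = 7^2 * 7 = 18*7 = 2
  bit 2 = 0: r = r^2 mod 31 = 2^2 = 4
  bit 3 = 1: r = r^2 * 7 mod 31 = 4^2 * 7 = 16*7 = 19
  bit 4 = 1: r = r^2 * 7 mod 31 = 19^2 * 7 = 20*7 = 16
  -> s = B^a = 16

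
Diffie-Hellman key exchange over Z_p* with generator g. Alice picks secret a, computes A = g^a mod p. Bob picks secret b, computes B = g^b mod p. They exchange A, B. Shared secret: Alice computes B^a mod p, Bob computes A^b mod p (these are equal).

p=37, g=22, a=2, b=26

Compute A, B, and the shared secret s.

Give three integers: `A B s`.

Answer: 3 30 12

Derivation:
A = 22^2 mod 37  (bits of 2 = 10)
  bit 0 = 1: r = r^2 * 22 mod 37 = 1^2 * 22 = 1*22 = 22
  bit 1 = 0: r = r^2 mod 37 = 22^2 = 3
  -> A = 3
B = 22^26 mod 37  (bits of 26 = 11010)
  bit 0 = 1: r = r^2 * 22 mod 37 = 1^2 * 22 = 1*22 = 22
  bit 1 = 1: r = r^2 * 22 mod 37 = 22^2 * 22 = 3*22 = 29
  bit 2 = 0: r = r^2 mod 37 = 29^2 = 27
  bit 3 = 1: r = r^2 * 22 mod 37 = 27^2 * 22 = 26*22 = 17
  bit 4 = 0: r = r^2 mod 37 = 17^2 = 30
  -> B = 30
s = B^a = 30^2 mod 37  (bits of 2 = 10)
  bit 0 = 1: r = r^2 * 30 mod 37 = 1^2 * 30 = 1*30 = 30
  bit 1 = 0: r = r^2 mod 37 = 30^2 = 12
  -> s = B^a = 12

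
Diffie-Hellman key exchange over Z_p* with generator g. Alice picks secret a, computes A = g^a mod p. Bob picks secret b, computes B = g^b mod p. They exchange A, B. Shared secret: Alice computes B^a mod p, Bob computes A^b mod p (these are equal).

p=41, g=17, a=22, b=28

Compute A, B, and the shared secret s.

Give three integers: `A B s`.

A = 17^22 mod 41  (bits of 22 = 10110)
  bit 0 = 1: r = r^2 * 17 mod 41 = 1^2 * 17 = 1*17 = 17
  bit 1 = 0: r = r^2 mod 41 = 17^2 = 2
  bit 2 = 1: r = r^2 * 17 mod 41 = 2^2 * 17 = 4*17 = 27
  bit 3 = 1: r = r^2 * 17 mod 41 = 27^2 * 17 = 32*17 = 11
  bit 4 = 0: r = r^2 mod 41 = 11^2 = 39
  -> A = 39
B = 17^28 mod 41  (bits of 28 = 11100)
  bit 0 = 1: r = r^2 * 17 mod 41 = 1^2 * 17 = 1*17 = 17
  bit 1 = 1: r = r^2 * 17 mod 41 = 17^2 * 17 = 2*17 = 34
  bit 2 = 1: r = r^2 * 17 mod 41 = 34^2 * 17 = 8*17 = 13
  bit 3 = 0: r = r^2 mod 41 = 13^2 = 5
  bit 4 = 0: r = r^2 mod 41 = 5^2 = 25
  -> B = 25
s = B^a = 25^22 mod 41  (bits of 22 = 10110)
  bit 0 = 1: r = r^2 * 25 mod 41 = 1^2 * 25 = 1*25 = 25
  bit 1 = 0: r = r^2 mod 41 = 25^2 = 10
  bit 2 = 1: r = r^2 * 25 mod 41 = 10^2 * 25 = 18*25 = 40
  bit 3 = 1: r = r^2 * 25 mod 41 = 40^2 * 25 = 1*25 = 25
  bit 4 = 0: r = r^2 mod 41 = 25^2 = 10
  -> s = B^a = 10

Answer: 39 25 10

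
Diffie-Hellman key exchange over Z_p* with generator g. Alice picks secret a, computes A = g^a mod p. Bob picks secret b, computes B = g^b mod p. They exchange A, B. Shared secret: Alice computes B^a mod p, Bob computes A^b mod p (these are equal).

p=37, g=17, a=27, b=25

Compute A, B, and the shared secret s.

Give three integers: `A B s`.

Answer: 31 22 31

Derivation:
A = 17^27 mod 37  (bits of 27 = 11011)
  bit 0 = 1: r = r^2 * 17 mod 37 = 1^2 * 17 = 1*17 = 17
  bit 1 = 1: r = r^2 * 17 mod 37 = 17^2 * 17 = 30*17 = 29
  bit 2 = 0: r = r^2 mod 37 = 29^2 = 27
  bit 3 = 1: r = r^2 * 17 mod 37 = 27^2 * 17 = 26*17 = 35
  bit 4 = 1: r = r^2 * 17 mod 37 = 35^2 * 17 = 4*17 = 31
  -> A = 31
B = 17^25 mod 37  (bits of 25 = 11001)
  bit 0 = 1: r = r^2 * 17 mod 37 = 1^2 * 17 = 1*17 = 17
  bit 1 = 1: r = r^2 * 17 mod 37 = 17^2 * 17 = 30*17 = 29
  bit 2 = 0: r = r^2 mod 37 = 29^2 = 27
  bit 3 = 0: r = r^2 mod 37 = 27^2 = 26
  bit 4 = 1: r = r^2 * 17 mod 37 = 26^2 * 17 = 10*17 = 22
  -> B = 22
s = B^a = 22^27 mod 37  (bits of 27 = 11011)
  bit 0 = 1: r = r^2 * 22 mod 37 = 1^2 * 22 = 1*22 = 22
  bit 1 = 1: r = r^2 * 22 mod 37 = 22^2 * 22 = 3*22 = 29
  bit 2 = 0: r = r^2 mod 37 = 29^2 = 27
  bit 3 = 1: r = r^2 * 22 mod 37 = 27^2 * 22 = 26*22 = 17
  bit 4 = 1: r = r^2 * 22 mod 37 = 17^2 * 22 = 30*22 = 31
  -> s = B^a = 31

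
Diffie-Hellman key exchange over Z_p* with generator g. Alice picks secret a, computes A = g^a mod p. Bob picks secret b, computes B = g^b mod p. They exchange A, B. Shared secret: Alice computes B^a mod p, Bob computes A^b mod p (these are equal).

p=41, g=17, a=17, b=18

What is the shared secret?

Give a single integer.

A = 17^17 mod 41  (bits of 17 = 10001)
  bit 0 = 1: r = r^2 * 17 mod 41 = 1^2 * 17 = 1*17 = 17
  bit 1 = 0: r = r^2 mod 41 = 17^2 = 2
  bit 2 = 0: r = r^2 mod 41 = 2^2 = 4
  bit 3 = 0: r = r^2 mod 41 = 4^2 = 16
  bit 4 = 1: r = r^2 * 17 mod 41 = 16^2 * 17 = 10*17 = 6
  -> A = 6
B = 17^18 mod 41  (bits of 18 = 10010)
  bit 0 = 1: r = r^2 * 17 mod 41 = 1^2 * 17 = 1*17 = 17
  bit 1 = 0: r = r^2 mod 41 = 17^2 = 2
  bit 2 = 0: r = r^2 mod 41 = 2^2 = 4
  bit 3 = 1: r = r^2 * 17 mod 41 = 4^2 * 17 = 16*17 = 26
  bit 4 = 0: r = r^2 mod 41 = 26^2 = 20
  -> B = 20
s = B^a = 20^17 mod 41  (bits of 17 = 10001)
  bit 0 = 1: r = r^2 * 20 mod 41 = 1^2 * 20 = 1*20 = 20
  bit 1 = 0: r = r^2 mod 41 = 20^2 = 31
  bit 2 = 0: r = r^2 mod 41 = 31^2 = 18
  bit 3 = 0: r = r^2 mod 41 = 18^2 = 37
  bit 4 = 1: r = r^2 * 20 mod 41 = 37^2 * 20 = 16*20 = 33
  -> s = B^a = 33

Answer: 33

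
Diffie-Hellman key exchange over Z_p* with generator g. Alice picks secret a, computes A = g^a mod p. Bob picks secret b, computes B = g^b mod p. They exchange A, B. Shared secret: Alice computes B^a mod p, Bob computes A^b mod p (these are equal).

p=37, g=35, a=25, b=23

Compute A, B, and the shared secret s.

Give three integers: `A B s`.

A = 35^25 mod 37  (bits of 25 = 11001)
  bit 0 = 1: r = r^2 * 35 mod 37 = 1^2 * 35 = 1*35 = 35
  bit 1 = 1: r = r^2 * 35 mod 37 = 35^2 * 35 = 4*35 = 29
  bit 2 = 0: r = r^2 mod 37 = 29^2 = 27
  bit 3 = 0: r = r^2 mod 37 = 27^2 = 26
  bit 4 = 1: r = r^2 * 35 mod 37 = 26^2 * 35 = 10*35 = 17
  -> A = 17
B = 35^23 mod 37  (bits of 23 = 10111)
  bit 0 = 1: r = r^2 * 35 mod 37 = 1^2 * 35 = 1*35 = 35
  bit 1 = 0: r = r^2 mod 37 = 35^2 = 4
  bit 2 = 1: r = r^2 * 35 mod 37 = 4^2 * 35 = 16*35 = 5
  bit 3 = 1: r = r^2 * 35 mod 37 = 5^2 * 35 = 25*35 = 24
  bit 4 = 1: r = r^2 * 35 mod 37 = 24^2 * 35 = 21*35 = 32
  -> B = 32
s = B^a = 32^25 mod 37  (bits of 25 = 11001)
  bit 0 = 1: r = r^2 * 32 mod 37 = 1^2 * 32 = 1*32 = 32
  bit 1 = 1: r = r^2 * 32 mod 37 = 32^2 * 32 = 25*32 = 23
  bit 2 = 0: r = r^2 mod 37 = 23^2 = 11
  bit 3 = 0: r = r^2 mod 37 = 11^2 = 10
  bit 4 = 1: r = r^2 * 32 mod 37 = 10^2 * 32 = 26*32 = 18
  -> s = B^a = 18

Answer: 17 32 18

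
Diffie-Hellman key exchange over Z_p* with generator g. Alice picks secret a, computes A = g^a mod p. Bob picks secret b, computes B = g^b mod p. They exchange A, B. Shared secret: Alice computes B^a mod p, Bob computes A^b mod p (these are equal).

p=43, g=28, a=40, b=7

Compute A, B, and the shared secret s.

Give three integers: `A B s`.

Answer: 13 7 36

Derivation:
A = 28^40 mod 43  (bits of 40 = 101000)
  bit 0 = 1: r = r^2 * 28 mod 43 = 1^2 * 28 = 1*28 = 28
  bit 1 = 0: r = r^2 mod 43 = 28^2 = 10
  bit 2 = 1: r = r^2 * 28 mod 43 = 10^2 * 28 = 14*28 = 5
  bit 3 = 0: r = r^2 mod 43 = 5^2 = 25
  bit 4 = 0: r = r^2 mod 43 = 25^2 = 23
  bit 5 = 0: r = r^2 mod 43 = 23^2 = 13
  -> A = 13
B = 28^7 mod 43  (bits of 7 = 111)
  bit 0 = 1: r = r^2 * 28 mod 43 = 1^2 * 28 = 1*28 = 28
  bit 1 = 1: r = r^2 * 28 mod 43 = 28^2 * 28 = 10*28 = 22
  bit 2 = 1: r = r^2 * 28 mod 43 = 22^2 * 28 = 11*28 = 7
  -> B = 7
s = B^a = 7^40 mod 43  (bits of 40 = 101000)
  bit 0 = 1: r = r^2 * 7 mod 43 = 1^2 * 7 = 1*7 = 7
  bit 1 = 0: r = r^2 mod 43 = 7^2 = 6
  bit 2 = 1: r = r^2 * 7 mod 43 = 6^2 * 7 = 36*7 = 37
  bit 3 = 0: r = r^2 mod 43 = 37^2 = 36
  bit 4 = 0: r = r^2 mod 43 = 36^2 = 6
  bit 5 = 0: r = r^2 mod 43 = 6^2 = 36
  -> s = B^a = 36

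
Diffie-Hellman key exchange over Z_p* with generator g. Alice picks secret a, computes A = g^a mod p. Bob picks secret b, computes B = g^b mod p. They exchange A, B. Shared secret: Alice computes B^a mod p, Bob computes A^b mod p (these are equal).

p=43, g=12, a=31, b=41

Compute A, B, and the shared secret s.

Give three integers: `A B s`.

Answer: 5 18 26

Derivation:
A = 12^31 mod 43  (bits of 31 = 11111)
  bit 0 = 1: r = r^2 * 12 mod 43 = 1^2 * 12 = 1*12 = 12
  bit 1 = 1: r = r^2 * 12 mod 43 = 12^2 * 12 = 15*12 = 8
  bit 2 = 1: r = r^2 * 12 mod 43 = 8^2 * 12 = 21*12 = 37
  bit 3 = 1: r = r^2 * 12 mod 43 = 37^2 * 12 = 36*12 = 2
  bit 4 = 1: r = r^2 * 12 mod 43 = 2^2 * 12 = 4*12 = 5
  -> A = 5
B = 12^41 mod 43  (bits of 41 = 101001)
  bit 0 = 1: r = r^2 * 12 mod 43 = 1^2 * 12 = 1*12 = 12
  bit 1 = 0: r = r^2 mod 43 = 12^2 = 15
  bit 2 = 1: r = r^2 * 12 mod 43 = 15^2 * 12 = 10*12 = 34
  bit 3 = 0: r = r^2 mod 43 = 34^2 = 38
  bit 4 = 0: r = r^2 mod 43 = 38^2 = 25
  bit 5 = 1: r = r^2 * 12 mod 43 = 25^2 * 12 = 23*12 = 18
  -> B = 18
s = B^a = 18^31 mod 43  (bits of 31 = 11111)
  bit 0 = 1: r = r^2 * 18 mod 43 = 1^2 * 18 = 1*18 = 18
  bit 1 = 1: r = r^2 * 18 mod 43 = 18^2 * 18 = 23*18 = 27
  bit 2 = 1: r = r^2 * 18 mod 43 = 27^2 * 18 = 41*18 = 7
  bit 3 = 1: r = r^2 * 18 mod 43 = 7^2 * 18 = 6*18 = 22
  bit 4 = 1: r = r^2 * 18 mod 43 = 22^2 * 18 = 11*18 = 26
  -> s = B^a = 26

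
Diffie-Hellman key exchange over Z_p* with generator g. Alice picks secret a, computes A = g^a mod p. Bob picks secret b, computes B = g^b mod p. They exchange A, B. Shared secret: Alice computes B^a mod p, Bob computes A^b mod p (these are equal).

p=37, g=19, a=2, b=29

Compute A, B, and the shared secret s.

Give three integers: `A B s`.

A = 19^2 mod 37  (bits of 2 = 10)
  bit 0 = 1: r = r^2 * 19 mod 37 = 1^2 * 19 = 1*19 = 19
  bit 1 = 0: r = r^2 mod 37 = 19^2 = 28
  -> A = 28
B = 19^29 mod 37  (bits of 29 = 11101)
  bit 0 = 1: r = r^2 * 19 mod 37 = 1^2 * 19 = 1*19 = 19
  bit 1 = 1: r = r^2 * 19 mod 37 = 19^2 * 19 = 28*19 = 14
  bit 2 = 1: r = r^2 * 19 mod 37 = 14^2 * 19 = 11*19 = 24
  bit 3 = 0: r = r^2 mod 37 = 24^2 = 21
  bit 4 = 1: r = r^2 * 19 mod 37 = 21^2 * 19 = 34*19 = 17
  -> B = 17
s = B^a = 17^2 mod 37  (bits of 2 = 10)
  bit 0 = 1: r = r^2 * 17 mod 37 = 1^2 * 17 = 1*17 = 17
  bit 1 = 0: r = r^2 mod 37 = 17^2 = 30
  -> s = B^a = 30

Answer: 28 17 30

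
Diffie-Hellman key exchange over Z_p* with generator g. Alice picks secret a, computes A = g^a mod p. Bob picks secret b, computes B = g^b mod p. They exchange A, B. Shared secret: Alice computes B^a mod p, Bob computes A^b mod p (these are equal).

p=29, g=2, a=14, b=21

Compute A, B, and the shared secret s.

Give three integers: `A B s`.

Answer: 28 17 28

Derivation:
A = 2^14 mod 29  (bits of 14 = 1110)
  bit 0 = 1: r = r^2 * 2 mod 29 = 1^2 * 2 = 1*2 = 2
  bit 1 = 1: r = r^2 * 2 mod 29 = 2^2 * 2 = 4*2 = 8
  bit 2 = 1: r = r^2 * 2 mod 29 = 8^2 * 2 = 6*2 = 12
  bit 3 = 0: r = r^2 mod 29 = 12^2 = 28
  -> A = 28
B = 2^21 mod 29  (bits of 21 = 10101)
  bit 0 = 1: r = r^2 * 2 mod 29 = 1^2 * 2 = 1*2 = 2
  bit 1 = 0: r = r^2 mod 29 = 2^2 = 4
  bit 2 = 1: r = r^2 * 2 mod 29 = 4^2 * 2 = 16*2 = 3
  bit 3 = 0: r = r^2 mod 29 = 3^2 = 9
  bit 4 = 1: r = r^2 * 2 mod 29 = 9^2 * 2 = 23*2 = 17
  -> B = 17
s = B^a = 17^14 mod 29  (bits of 14 = 1110)
  bit 0 = 1: r = r^2 * 17 mod 29 = 1^2 * 17 = 1*17 = 17
  bit 1 = 1: r = r^2 * 17 mod 29 = 17^2 * 17 = 28*17 = 12
  bit 2 = 1: r = r^2 * 17 mod 29 = 12^2 * 17 = 28*17 = 12
  bit 3 = 0: r = r^2 mod 29 = 12^2 = 28
  -> s = B^a = 28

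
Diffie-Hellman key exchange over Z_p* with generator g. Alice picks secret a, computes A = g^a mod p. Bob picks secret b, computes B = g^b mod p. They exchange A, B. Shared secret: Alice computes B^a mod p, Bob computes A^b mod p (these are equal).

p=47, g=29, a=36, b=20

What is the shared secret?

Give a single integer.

Answer: 6

Derivation:
A = 29^36 mod 47  (bits of 36 = 100100)
  bit 0 = 1: r = r^2 * 29 mod 47 = 1^2 * 29 = 1*29 = 29
  bit 1 = 0: r = r^2 mod 47 = 29^2 = 42
  bit 2 = 0: r = r^2 mod 47 = 42^2 = 25
  bit 3 = 1: r = r^2 * 29 mod 47 = 25^2 * 29 = 14*29 = 30
  bit 4 = 0: r = r^2 mod 47 = 30^2 = 7
  bit 5 = 0: r = r^2 mod 47 = 7^2 = 2
  -> A = 2
B = 29^20 mod 47  (bits of 20 = 10100)
  bit 0 = 1: r = r^2 * 29 mod 47 = 1^2 * 29 = 1*29 = 29
  bit 1 = 0: r = r^2 mod 47 = 29^2 = 42
  bit 2 = 1: r = r^2 * 29 mod 47 = 42^2 * 29 = 25*29 = 20
  bit 3 = 0: r = r^2 mod 47 = 20^2 = 24
  bit 4 = 0: r = r^2 mod 47 = 24^2 = 12
  -> B = 12
s = B^a = 12^36 mod 47  (bits of 36 = 100100)
  bit 0 = 1: r = r^2 * 12 mod 47 = 1^2 * 12 = 1*12 = 12
  bit 1 = 0: r = r^2 mod 47 = 12^2 = 3
  bit 2 = 0: r = r^2 mod 47 = 3^2 = 9
  bit 3 = 1: r = r^2 * 12 mod 47 = 9^2 * 12 = 34*12 = 32
  bit 4 = 0: r = r^2 mod 47 = 32^2 = 37
  bit 5 = 0: r = r^2 mod 47 = 37^2 = 6
  -> s = B^a = 6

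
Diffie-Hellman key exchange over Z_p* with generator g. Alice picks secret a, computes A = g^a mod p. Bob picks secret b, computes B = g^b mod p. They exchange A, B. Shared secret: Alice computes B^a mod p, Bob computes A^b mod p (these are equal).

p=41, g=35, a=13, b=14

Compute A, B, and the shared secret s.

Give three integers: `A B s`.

Answer: 17 21 5

Derivation:
A = 35^13 mod 41  (bits of 13 = 1101)
  bit 0 = 1: r = r^2 * 35 mod 41 = 1^2 * 35 = 1*35 = 35
  bit 1 = 1: r = r^2 * 35 mod 41 = 35^2 * 35 = 36*35 = 30
  bit 2 = 0: r = r^2 mod 41 = 30^2 = 39
  bit 3 = 1: r = r^2 * 35 mod 41 = 39^2 * 35 = 4*35 = 17
  -> A = 17
B = 35^14 mod 41  (bits of 14 = 1110)
  bit 0 = 1: r = r^2 * 35 mod 41 = 1^2 * 35 = 1*35 = 35
  bit 1 = 1: r = r^2 * 35 mod 41 = 35^2 * 35 = 36*35 = 30
  bit 2 = 1: r = r^2 * 35 mod 41 = 30^2 * 35 = 39*35 = 12
  bit 3 = 0: r = r^2 mod 41 = 12^2 = 21
  -> B = 21
s = B^a = 21^13 mod 41  (bits of 13 = 1101)
  bit 0 = 1: r = r^2 * 21 mod 41 = 1^2 * 21 = 1*21 = 21
  bit 1 = 1: r = r^2 * 21 mod 41 = 21^2 * 21 = 31*21 = 36
  bit 2 = 0: r = r^2 mod 41 = 36^2 = 25
  bit 3 = 1: r = r^2 * 21 mod 41 = 25^2 * 21 = 10*21 = 5
  -> s = B^a = 5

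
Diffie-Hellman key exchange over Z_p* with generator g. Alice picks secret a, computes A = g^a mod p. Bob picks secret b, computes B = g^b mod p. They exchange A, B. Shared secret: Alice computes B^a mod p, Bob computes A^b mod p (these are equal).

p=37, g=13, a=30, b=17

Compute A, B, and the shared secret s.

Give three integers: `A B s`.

Answer: 27 17 11

Derivation:
A = 13^30 mod 37  (bits of 30 = 11110)
  bit 0 = 1: r = r^2 * 13 mod 37 = 1^2 * 13 = 1*13 = 13
  bit 1 = 1: r = r^2 * 13 mod 37 = 13^2 * 13 = 21*13 = 14
  bit 2 = 1: r = r^2 * 13 mod 37 = 14^2 * 13 = 11*13 = 32
  bit 3 = 1: r = r^2 * 13 mod 37 = 32^2 * 13 = 25*13 = 29
  bit 4 = 0: r = r^2 mod 37 = 29^2 = 27
  -> A = 27
B = 13^17 mod 37  (bits of 17 = 10001)
  bit 0 = 1: r = r^2 * 13 mod 37 = 1^2 * 13 = 1*13 = 13
  bit 1 = 0: r = r^2 mod 37 = 13^2 = 21
  bit 2 = 0: r = r^2 mod 37 = 21^2 = 34
  bit 3 = 0: r = r^2 mod 37 = 34^2 = 9
  bit 4 = 1: r = r^2 * 13 mod 37 = 9^2 * 13 = 7*13 = 17
  -> B = 17
s = B^a = 17^30 mod 37  (bits of 30 = 11110)
  bit 0 = 1: r = r^2 * 17 mod 37 = 1^2 * 17 = 1*17 = 17
  bit 1 = 1: r = r^2 * 17 mod 37 = 17^2 * 17 = 30*17 = 29
  bit 2 = 1: r = r^2 * 17 mod 37 = 29^2 * 17 = 27*17 = 15
  bit 3 = 1: r = r^2 * 17 mod 37 = 15^2 * 17 = 3*17 = 14
  bit 4 = 0: r = r^2 mod 37 = 14^2 = 11
  -> s = B^a = 11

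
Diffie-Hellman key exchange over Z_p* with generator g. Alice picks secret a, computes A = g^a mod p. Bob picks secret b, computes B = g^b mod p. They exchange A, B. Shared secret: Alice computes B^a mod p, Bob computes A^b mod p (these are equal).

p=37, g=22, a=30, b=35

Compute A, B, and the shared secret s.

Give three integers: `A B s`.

Answer: 11 32 27

Derivation:
A = 22^30 mod 37  (bits of 30 = 11110)
  bit 0 = 1: r = r^2 * 22 mod 37 = 1^2 * 22 = 1*22 = 22
  bit 1 = 1: r = r^2 * 22 mod 37 = 22^2 * 22 = 3*22 = 29
  bit 2 = 1: r = r^2 * 22 mod 37 = 29^2 * 22 = 27*22 = 2
  bit 3 = 1: r = r^2 * 22 mod 37 = 2^2 * 22 = 4*22 = 14
  bit 4 = 0: r = r^2 mod 37 = 14^2 = 11
  -> A = 11
B = 22^35 mod 37  (bits of 35 = 100011)
  bit 0 = 1: r = r^2 * 22 mod 37 = 1^2 * 22 = 1*22 = 22
  bit 1 = 0: r = r^2 mod 37 = 22^2 = 3
  bit 2 = 0: r = r^2 mod 37 = 3^2 = 9
  bit 3 = 0: r = r^2 mod 37 = 9^2 = 7
  bit 4 = 1: r = r^2 * 22 mod 37 = 7^2 * 22 = 12*22 = 5
  bit 5 = 1: r = r^2 * 22 mod 37 = 5^2 * 22 = 25*22 = 32
  -> B = 32
s = B^a = 32^30 mod 37  (bits of 30 = 11110)
  bit 0 = 1: r = r^2 * 32 mod 37 = 1^2 * 32 = 1*32 = 32
  bit 1 = 1: r = r^2 * 32 mod 37 = 32^2 * 32 = 25*32 = 23
  bit 2 = 1: r = r^2 * 32 mod 37 = 23^2 * 32 = 11*32 = 19
  bit 3 = 1: r = r^2 * 32 mod 37 = 19^2 * 32 = 28*32 = 8
  bit 4 = 0: r = r^2 mod 37 = 8^2 = 27
  -> s = B^a = 27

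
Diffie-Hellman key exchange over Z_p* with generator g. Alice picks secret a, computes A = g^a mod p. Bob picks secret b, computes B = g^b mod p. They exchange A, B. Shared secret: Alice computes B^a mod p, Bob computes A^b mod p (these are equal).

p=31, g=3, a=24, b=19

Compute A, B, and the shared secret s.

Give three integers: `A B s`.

Answer: 2 12 16

Derivation:
A = 3^24 mod 31  (bits of 24 = 11000)
  bit 0 = 1: r = r^2 * 3 mod 31 = 1^2 * 3 = 1*3 = 3
  bit 1 = 1: r = r^2 * 3 mod 31 = 3^2 * 3 = 9*3 = 27
  bit 2 = 0: r = r^2 mod 31 = 27^2 = 16
  bit 3 = 0: r = r^2 mod 31 = 16^2 = 8
  bit 4 = 0: r = r^2 mod 31 = 8^2 = 2
  -> A = 2
B = 3^19 mod 31  (bits of 19 = 10011)
  bit 0 = 1: r = r^2 * 3 mod 31 = 1^2 * 3 = 1*3 = 3
  bit 1 = 0: r = r^2 mod 31 = 3^2 = 9
  bit 2 = 0: r = r^2 mod 31 = 9^2 = 19
  bit 3 = 1: r = r^2 * 3 mod 31 = 19^2 * 3 = 20*3 = 29
  bit 4 = 1: r = r^2 * 3 mod 31 = 29^2 * 3 = 4*3 = 12
  -> B = 12
s = B^a = 12^24 mod 31  (bits of 24 = 11000)
  bit 0 = 1: r = r^2 * 12 mod 31 = 1^2 * 12 = 1*12 = 12
  bit 1 = 1: r = r^2 * 12 mod 31 = 12^2 * 12 = 20*12 = 23
  bit 2 = 0: r = r^2 mod 31 = 23^2 = 2
  bit 3 = 0: r = r^2 mod 31 = 2^2 = 4
  bit 4 = 0: r = r^2 mod 31 = 4^2 = 16
  -> s = B^a = 16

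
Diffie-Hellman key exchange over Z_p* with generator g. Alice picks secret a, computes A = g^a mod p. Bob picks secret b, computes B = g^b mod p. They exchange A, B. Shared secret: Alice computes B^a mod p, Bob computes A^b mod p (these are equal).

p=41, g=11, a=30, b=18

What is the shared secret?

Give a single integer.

A = 11^30 mod 41  (bits of 30 = 11110)
  bit 0 = 1: r = r^2 * 11 mod 41 = 1^2 * 11 = 1*11 = 11
  bit 1 = 1: r = r^2 * 11 mod 41 = 11^2 * 11 = 39*11 = 19
  bit 2 = 1: r = r^2 * 11 mod 41 = 19^2 * 11 = 33*11 = 35
  bit 3 = 1: r = r^2 * 11 mod 41 = 35^2 * 11 = 36*11 = 27
  bit 4 = 0: r = r^2 mod 41 = 27^2 = 32
  -> A = 32
B = 11^18 mod 41  (bits of 18 = 10010)
  bit 0 = 1: r = r^2 * 11 mod 41 = 1^2 * 11 = 1*11 = 11
  bit 1 = 0: r = r^2 mod 41 = 11^2 = 39
  bit 2 = 0: r = r^2 mod 41 = 39^2 = 4
  bit 3 = 1: r = r^2 * 11 mod 41 = 4^2 * 11 = 16*11 = 12
  bit 4 = 0: r = r^2 mod 41 = 12^2 = 21
  -> B = 21
s = B^a = 21^30 mod 41  (bits of 30 = 11110)
  bit 0 = 1: r = r^2 * 21 mod 41 = 1^2 * 21 = 1*21 = 21
  bit 1 = 1: r = r^2 * 21 mod 41 = 21^2 * 21 = 31*21 = 36
  bit 2 = 1: r = r^2 * 21 mod 41 = 36^2 * 21 = 25*21 = 33
  bit 3 = 1: r = r^2 * 21 mod 41 = 33^2 * 21 = 23*21 = 32
  bit 4 = 0: r = r^2 mod 41 = 32^2 = 40
  -> s = B^a = 40

Answer: 40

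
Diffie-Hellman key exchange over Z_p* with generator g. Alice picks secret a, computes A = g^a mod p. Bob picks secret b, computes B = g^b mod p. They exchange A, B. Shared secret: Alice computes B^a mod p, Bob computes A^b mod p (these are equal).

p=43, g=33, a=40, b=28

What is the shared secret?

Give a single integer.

A = 33^40 mod 43  (bits of 40 = 101000)
  bit 0 = 1: r = r^2 * 33 mod 43 = 1^2 * 33 = 1*33 = 33
  bit 1 = 0: r = r^2 mod 43 = 33^2 = 14
  bit 2 = 1: r = r^2 * 33 mod 43 = 14^2 * 33 = 24*33 = 18
  bit 3 = 0: r = r^2 mod 43 = 18^2 = 23
  bit 4 = 0: r = r^2 mod 43 = 23^2 = 13
  bit 5 = 0: r = r^2 mod 43 = 13^2 = 40
  -> A = 40
B = 33^28 mod 43  (bits of 28 = 11100)
  bit 0 = 1: r = r^2 * 33 mod 43 = 1^2 * 33 = 1*33 = 33
  bit 1 = 1: r = r^2 * 33 mod 43 = 33^2 * 33 = 14*33 = 32
  bit 2 = 1: r = r^2 * 33 mod 43 = 32^2 * 33 = 35*33 = 37
  bit 3 = 0: r = r^2 mod 43 = 37^2 = 36
  bit 4 = 0: r = r^2 mod 43 = 36^2 = 6
  -> B = 6
s = B^a = 6^40 mod 43  (bits of 40 = 101000)
  bit 0 = 1: r = r^2 * 6 mod 43 = 1^2 * 6 = 1*6 = 6
  bit 1 = 0: r = r^2 mod 43 = 6^2 = 36
  bit 2 = 1: r = r^2 * 6 mod 43 = 36^2 * 6 = 6*6 = 36
  bit 3 = 0: r = r^2 mod 43 = 36^2 = 6
  bit 4 = 0: r = r^2 mod 43 = 6^2 = 36
  bit 5 = 0: r = r^2 mod 43 = 36^2 = 6
  -> s = B^a = 6

Answer: 6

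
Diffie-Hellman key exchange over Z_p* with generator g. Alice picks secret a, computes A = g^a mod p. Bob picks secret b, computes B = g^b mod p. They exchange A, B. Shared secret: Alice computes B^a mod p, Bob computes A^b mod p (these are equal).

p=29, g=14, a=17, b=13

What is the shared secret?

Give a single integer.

A = 14^17 mod 29  (bits of 17 = 10001)
  bit 0 = 1: r = r^2 * 14 mod 29 = 1^2 * 14 = 1*14 = 14
  bit 1 = 0: r = r^2 mod 29 = 14^2 = 22
  bit 2 = 0: r = r^2 mod 29 = 22^2 = 20
  bit 3 = 0: r = r^2 mod 29 = 20^2 = 23
  bit 4 = 1: r = r^2 * 14 mod 29 = 23^2 * 14 = 7*14 = 11
  -> A = 11
B = 14^13 mod 29  (bits of 13 = 1101)
  bit 0 = 1: r = r^2 * 14 mod 29 = 1^2 * 14 = 1*14 = 14
  bit 1 = 1: r = r^2 * 14 mod 29 = 14^2 * 14 = 22*14 = 18
  bit 2 = 0: r = r^2 mod 29 = 18^2 = 5
  bit 3 = 1: r = r^2 * 14 mod 29 = 5^2 * 14 = 25*14 = 2
  -> B = 2
s = B^a = 2^17 mod 29  (bits of 17 = 10001)
  bit 0 = 1: r = r^2 * 2 mod 29 = 1^2 * 2 = 1*2 = 2
  bit 1 = 0: r = r^2 mod 29 = 2^2 = 4
  bit 2 = 0: r = r^2 mod 29 = 4^2 = 16
  bit 3 = 0: r = r^2 mod 29 = 16^2 = 24
  bit 4 = 1: r = r^2 * 2 mod 29 = 24^2 * 2 = 25*2 = 21
  -> s = B^a = 21

Answer: 21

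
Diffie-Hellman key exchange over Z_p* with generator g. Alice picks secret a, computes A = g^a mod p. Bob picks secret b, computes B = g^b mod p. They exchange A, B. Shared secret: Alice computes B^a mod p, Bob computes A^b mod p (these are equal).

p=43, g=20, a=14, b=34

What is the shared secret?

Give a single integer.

A = 20^14 mod 43  (bits of 14 = 1110)
  bit 0 = 1: r = r^2 * 20 mod 43 = 1^2 * 20 = 1*20 = 20
  bit 1 = 1: r = r^2 * 20 mod 43 = 20^2 * 20 = 13*20 = 2
  bit 2 = 1: r = r^2 * 20 mod 43 = 2^2 * 20 = 4*20 = 37
  bit 3 = 0: r = r^2 mod 43 = 37^2 = 36
  -> A = 36
B = 20^34 mod 43  (bits of 34 = 100010)
  bit 0 = 1: r = r^2 * 20 mod 43 = 1^2 * 20 = 1*20 = 20
  bit 1 = 0: r = r^2 mod 43 = 20^2 = 13
  bit 2 = 0: r = r^2 mod 43 = 13^2 = 40
  bit 3 = 0: r = r^2 mod 43 = 40^2 = 9
  bit 4 = 1: r = r^2 * 20 mod 43 = 9^2 * 20 = 38*20 = 29
  bit 5 = 0: r = r^2 mod 43 = 29^2 = 24
  -> B = 24
s = B^a = 24^14 mod 43  (bits of 14 = 1110)
  bit 0 = 1: r = r^2 * 24 mod 43 = 1^2 * 24 = 1*24 = 24
  bit 1 = 1: r = r^2 * 24 mod 43 = 24^2 * 24 = 17*24 = 21
  bit 2 = 1: r = r^2 * 24 mod 43 = 21^2 * 24 = 11*24 = 6
  bit 3 = 0: r = r^2 mod 43 = 6^2 = 36
  -> s = B^a = 36

Answer: 36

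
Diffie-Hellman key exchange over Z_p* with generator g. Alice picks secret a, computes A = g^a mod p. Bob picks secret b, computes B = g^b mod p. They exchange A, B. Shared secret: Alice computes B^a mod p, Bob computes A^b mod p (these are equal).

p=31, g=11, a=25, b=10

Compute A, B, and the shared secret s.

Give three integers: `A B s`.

Answer: 26 5 5

Derivation:
A = 11^25 mod 31  (bits of 25 = 11001)
  bit 0 = 1: r = r^2 * 11 mod 31 = 1^2 * 11 = 1*11 = 11
  bit 1 = 1: r = r^2 * 11 mod 31 = 11^2 * 11 = 28*11 = 29
  bit 2 = 0: r = r^2 mod 31 = 29^2 = 4
  bit 3 = 0: r = r^2 mod 31 = 4^2 = 16
  bit 4 = 1: r = r^2 * 11 mod 31 = 16^2 * 11 = 8*11 = 26
  -> A = 26
B = 11^10 mod 31  (bits of 10 = 1010)
  bit 0 = 1: r = r^2 * 11 mod 31 = 1^2 * 11 = 1*11 = 11
  bit 1 = 0: r = r^2 mod 31 = 11^2 = 28
  bit 2 = 1: r = r^2 * 11 mod 31 = 28^2 * 11 = 9*11 = 6
  bit 3 = 0: r = r^2 mod 31 = 6^2 = 5
  -> B = 5
s = B^a = 5^25 mod 31  (bits of 25 = 11001)
  bit 0 = 1: r = r^2 * 5 mod 31 = 1^2 * 5 = 1*5 = 5
  bit 1 = 1: r = r^2 * 5 mod 31 = 5^2 * 5 = 25*5 = 1
  bit 2 = 0: r = r^2 mod 31 = 1^2 = 1
  bit 3 = 0: r = r^2 mod 31 = 1^2 = 1
  bit 4 = 1: r = r^2 * 5 mod 31 = 1^2 * 5 = 1*5 = 5
  -> s = B^a = 5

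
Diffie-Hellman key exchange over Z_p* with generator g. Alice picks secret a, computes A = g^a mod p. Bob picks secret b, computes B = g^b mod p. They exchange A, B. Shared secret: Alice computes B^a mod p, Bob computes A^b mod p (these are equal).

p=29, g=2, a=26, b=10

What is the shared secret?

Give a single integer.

Answer: 24

Derivation:
A = 2^26 mod 29  (bits of 26 = 11010)
  bit 0 = 1: r = r^2 * 2 mod 29 = 1^2 * 2 = 1*2 = 2
  bit 1 = 1: r = r^2 * 2 mod 29 = 2^2 * 2 = 4*2 = 8
  bit 2 = 0: r = r^2 mod 29 = 8^2 = 6
  bit 3 = 1: r = r^2 * 2 mod 29 = 6^2 * 2 = 7*2 = 14
  bit 4 = 0: r = r^2 mod 29 = 14^2 = 22
  -> A = 22
B = 2^10 mod 29  (bits of 10 = 1010)
  bit 0 = 1: r = r^2 * 2 mod 29 = 1^2 * 2 = 1*2 = 2
  bit 1 = 0: r = r^2 mod 29 = 2^2 = 4
  bit 2 = 1: r = r^2 * 2 mod 29 = 4^2 * 2 = 16*2 = 3
  bit 3 = 0: r = r^2 mod 29 = 3^2 = 9
  -> B = 9
s = B^a = 9^26 mod 29  (bits of 26 = 11010)
  bit 0 = 1: r = r^2 * 9 mod 29 = 1^2 * 9 = 1*9 = 9
  bit 1 = 1: r = r^2 * 9 mod 29 = 9^2 * 9 = 23*9 = 4
  bit 2 = 0: r = r^2 mod 29 = 4^2 = 16
  bit 3 = 1: r = r^2 * 9 mod 29 = 16^2 * 9 = 24*9 = 13
  bit 4 = 0: r = r^2 mod 29 = 13^2 = 24
  -> s = B^a = 24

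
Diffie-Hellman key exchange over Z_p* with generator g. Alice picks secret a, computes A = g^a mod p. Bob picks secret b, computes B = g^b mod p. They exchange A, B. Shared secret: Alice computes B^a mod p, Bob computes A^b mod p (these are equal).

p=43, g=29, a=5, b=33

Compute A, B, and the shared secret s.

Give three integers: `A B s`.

A = 29^5 mod 43  (bits of 5 = 101)
  bit 0 = 1: r = r^2 * 29 mod 43 = 1^2 * 29 = 1*29 = 29
  bit 1 = 0: r = r^2 mod 43 = 29^2 = 24
  bit 2 = 1: r = r^2 * 29 mod 43 = 24^2 * 29 = 17*29 = 20
  -> A = 20
B = 29^33 mod 43  (bits of 33 = 100001)
  bit 0 = 1: r = r^2 * 29 mod 43 = 1^2 * 29 = 1*29 = 29
  bit 1 = 0: r = r^2 mod 43 = 29^2 = 24
  bit 2 = 0: r = r^2 mod 43 = 24^2 = 17
  bit 3 = 0: r = r^2 mod 43 = 17^2 = 31
  bit 4 = 0: r = r^2 mod 43 = 31^2 = 15
  bit 5 = 1: r = r^2 * 29 mod 43 = 15^2 * 29 = 10*29 = 32
  -> B = 32
s = B^a = 32^5 mod 43  (bits of 5 = 101)
  bit 0 = 1: r = r^2 * 32 mod 43 = 1^2 * 32 = 1*32 = 32
  bit 1 = 0: r = r^2 mod 43 = 32^2 = 35
  bit 2 = 1: r = r^2 * 32 mod 43 = 35^2 * 32 = 21*32 = 27
  -> s = B^a = 27

Answer: 20 32 27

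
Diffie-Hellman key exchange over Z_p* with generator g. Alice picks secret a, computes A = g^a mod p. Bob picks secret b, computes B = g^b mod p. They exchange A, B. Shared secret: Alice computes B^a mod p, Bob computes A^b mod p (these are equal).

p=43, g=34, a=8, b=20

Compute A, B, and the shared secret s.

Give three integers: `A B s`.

A = 34^8 mod 43  (bits of 8 = 1000)
  bit 0 = 1: r = r^2 * 34 mod 43 = 1^2 * 34 = 1*34 = 34
  bit 1 = 0: r = r^2 mod 43 = 34^2 = 38
  bit 2 = 0: r = r^2 mod 43 = 38^2 = 25
  bit 3 = 0: r = r^2 mod 43 = 25^2 = 23
  -> A = 23
B = 34^20 mod 43  (bits of 20 = 10100)
  bit 0 = 1: r = r^2 * 34 mod 43 = 1^2 * 34 = 1*34 = 34
  bit 1 = 0: r = r^2 mod 43 = 34^2 = 38
  bit 2 = 1: r = r^2 * 34 mod 43 = 38^2 * 34 = 25*34 = 33
  bit 3 = 0: r = r^2 mod 43 = 33^2 = 14
  bit 4 = 0: r = r^2 mod 43 = 14^2 = 24
  -> B = 24
s = B^a = 24^8 mod 43  (bits of 8 = 1000)
  bit 0 = 1: r = r^2 * 24 mod 43 = 1^2 * 24 = 1*24 = 24
  bit 1 = 0: r = r^2 mod 43 = 24^2 = 17
  bit 2 = 0: r = r^2 mod 43 = 17^2 = 31
  bit 3 = 0: r = r^2 mod 43 = 31^2 = 15
  -> s = B^a = 15

Answer: 23 24 15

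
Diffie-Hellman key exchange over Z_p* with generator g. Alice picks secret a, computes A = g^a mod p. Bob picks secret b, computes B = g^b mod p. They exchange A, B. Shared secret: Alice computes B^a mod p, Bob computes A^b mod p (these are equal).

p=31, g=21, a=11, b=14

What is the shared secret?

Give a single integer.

A = 21^11 mod 31  (bits of 11 = 1011)
  bit 0 = 1: r = r^2 * 21 mod 31 = 1^2 * 21 = 1*21 = 21
  bit 1 = 0: r = r^2 mod 31 = 21^2 = 7
  bit 2 = 1: r = r^2 * 21 mod 31 = 7^2 * 21 = 18*21 = 6
  bit 3 = 1: r = r^2 * 21 mod 31 = 6^2 * 21 = 5*21 = 12
  -> A = 12
B = 21^14 mod 31  (bits of 14 = 1110)
  bit 0 = 1: r = r^2 * 21 mod 31 = 1^2 * 21 = 1*21 = 21
  bit 1 = 1: r = r^2 * 21 mod 31 = 21^2 * 21 = 7*21 = 23
  bit 2 = 1: r = r^2 * 21 mod 31 = 23^2 * 21 = 2*21 = 11
  bit 3 = 0: r = r^2 mod 31 = 11^2 = 28
  -> B = 28
s = B^a = 28^11 mod 31  (bits of 11 = 1011)
  bit 0 = 1: r = r^2 * 28 mod 31 = 1^2 * 28 = 1*28 = 28
  bit 1 = 0: r = r^2 mod 31 = 28^2 = 9
  bit 2 = 1: r = r^2 * 28 mod 31 = 9^2 * 28 = 19*28 = 5
  bit 3 = 1: r = r^2 * 28 mod 31 = 5^2 * 28 = 25*28 = 18
  -> s = B^a = 18

Answer: 18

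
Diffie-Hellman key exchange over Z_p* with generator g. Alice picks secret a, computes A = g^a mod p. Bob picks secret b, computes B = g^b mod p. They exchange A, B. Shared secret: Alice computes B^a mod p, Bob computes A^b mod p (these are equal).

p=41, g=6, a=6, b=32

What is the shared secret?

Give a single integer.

Answer: 37

Derivation:
A = 6^6 mod 41  (bits of 6 = 110)
  bit 0 = 1: r = r^2 * 6 mod 41 = 1^2 * 6 = 1*6 = 6
  bit 1 = 1: r = r^2 * 6 mod 41 = 6^2 * 6 = 36*6 = 11
  bit 2 = 0: r = r^2 mod 41 = 11^2 = 39
  -> A = 39
B = 6^32 mod 41  (bits of 32 = 100000)
  bit 0 = 1: r = r^2 * 6 mod 41 = 1^2 * 6 = 1*6 = 6
  bit 1 = 0: r = r^2 mod 41 = 6^2 = 36
  bit 2 = 0: r = r^2 mod 41 = 36^2 = 25
  bit 3 = 0: r = r^2 mod 41 = 25^2 = 10
  bit 4 = 0: r = r^2 mod 41 = 10^2 = 18
  bit 5 = 0: r = r^2 mod 41 = 18^2 = 37
  -> B = 37
s = B^a = 37^6 mod 41  (bits of 6 = 110)
  bit 0 = 1: r = r^2 * 37 mod 41 = 1^2 * 37 = 1*37 = 37
  bit 1 = 1: r = r^2 * 37 mod 41 = 37^2 * 37 = 16*37 = 18
  bit 2 = 0: r = r^2 mod 41 = 18^2 = 37
  -> s = B^a = 37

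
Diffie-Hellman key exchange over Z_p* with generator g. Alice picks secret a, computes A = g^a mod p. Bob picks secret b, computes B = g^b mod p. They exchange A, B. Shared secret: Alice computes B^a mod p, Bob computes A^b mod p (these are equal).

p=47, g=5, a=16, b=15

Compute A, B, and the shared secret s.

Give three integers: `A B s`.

A = 5^16 mod 47  (bits of 16 = 10000)
  bit 0 = 1: r = r^2 * 5 mod 47 = 1^2 * 5 = 1*5 = 5
  bit 1 = 0: r = r^2 mod 47 = 5^2 = 25
  bit 2 = 0: r = r^2 mod 47 = 25^2 = 14
  bit 3 = 0: r = r^2 mod 47 = 14^2 = 8
  bit 4 = 0: r = r^2 mod 47 = 8^2 = 17
  -> A = 17
B = 5^15 mod 47  (bits of 15 = 1111)
  bit 0 = 1: r = r^2 * 5 mod 47 = 1^2 * 5 = 1*5 = 5
  bit 1 = 1: r = r^2 * 5 mod 47 = 5^2 * 5 = 25*5 = 31
  bit 2 = 1: r = r^2 * 5 mod 47 = 31^2 * 5 = 21*5 = 11
  bit 3 = 1: r = r^2 * 5 mod 47 = 11^2 * 5 = 27*5 = 41
  -> B = 41
s = B^a = 41^16 mod 47  (bits of 16 = 10000)
  bit 0 = 1: r = r^2 * 41 mod 47 = 1^2 * 41 = 1*41 = 41
  bit 1 = 0: r = r^2 mod 47 = 41^2 = 36
  bit 2 = 0: r = r^2 mod 47 = 36^2 = 27
  bit 3 = 0: r = r^2 mod 47 = 27^2 = 24
  bit 4 = 0: r = r^2 mod 47 = 24^2 = 12
  -> s = B^a = 12

Answer: 17 41 12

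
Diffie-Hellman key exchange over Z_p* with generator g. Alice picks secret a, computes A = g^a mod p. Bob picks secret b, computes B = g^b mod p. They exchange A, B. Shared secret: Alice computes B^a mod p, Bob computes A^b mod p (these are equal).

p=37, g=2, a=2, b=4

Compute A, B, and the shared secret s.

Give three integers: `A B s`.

Answer: 4 16 34

Derivation:
A = 2^2 mod 37  (bits of 2 = 10)
  bit 0 = 1: r = r^2 * 2 mod 37 = 1^2 * 2 = 1*2 = 2
  bit 1 = 0: r = r^2 mod 37 = 2^2 = 4
  -> A = 4
B = 2^4 mod 37  (bits of 4 = 100)
  bit 0 = 1: r = r^2 * 2 mod 37 = 1^2 * 2 = 1*2 = 2
  bit 1 = 0: r = r^2 mod 37 = 2^2 = 4
  bit 2 = 0: r = r^2 mod 37 = 4^2 = 16
  -> B = 16
s = B^a = 16^2 mod 37  (bits of 2 = 10)
  bit 0 = 1: r = r^2 * 16 mod 37 = 1^2 * 16 = 1*16 = 16
  bit 1 = 0: r = r^2 mod 37 = 16^2 = 34
  -> s = B^a = 34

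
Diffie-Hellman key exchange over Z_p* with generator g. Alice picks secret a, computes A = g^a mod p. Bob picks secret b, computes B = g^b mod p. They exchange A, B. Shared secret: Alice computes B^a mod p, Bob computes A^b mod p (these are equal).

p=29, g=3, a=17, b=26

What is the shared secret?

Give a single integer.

Answer: 22

Derivation:
A = 3^17 mod 29  (bits of 17 = 10001)
  bit 0 = 1: r = r^2 * 3 mod 29 = 1^2 * 3 = 1*3 = 3
  bit 1 = 0: r = r^2 mod 29 = 3^2 = 9
  bit 2 = 0: r = r^2 mod 29 = 9^2 = 23
  bit 3 = 0: r = r^2 mod 29 = 23^2 = 7
  bit 4 = 1: r = r^2 * 3 mod 29 = 7^2 * 3 = 20*3 = 2
  -> A = 2
B = 3^26 mod 29  (bits of 26 = 11010)
  bit 0 = 1: r = r^2 * 3 mod 29 = 1^2 * 3 = 1*3 = 3
  bit 1 = 1: r = r^2 * 3 mod 29 = 3^2 * 3 = 9*3 = 27
  bit 2 = 0: r = r^2 mod 29 = 27^2 = 4
  bit 3 = 1: r = r^2 * 3 mod 29 = 4^2 * 3 = 16*3 = 19
  bit 4 = 0: r = r^2 mod 29 = 19^2 = 13
  -> B = 13
s = B^a = 13^17 mod 29  (bits of 17 = 10001)
  bit 0 = 1: r = r^2 * 13 mod 29 = 1^2 * 13 = 1*13 = 13
  bit 1 = 0: r = r^2 mod 29 = 13^2 = 24
  bit 2 = 0: r = r^2 mod 29 = 24^2 = 25
  bit 3 = 0: r = r^2 mod 29 = 25^2 = 16
  bit 4 = 1: r = r^2 * 13 mod 29 = 16^2 * 13 = 24*13 = 22
  -> s = B^a = 22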